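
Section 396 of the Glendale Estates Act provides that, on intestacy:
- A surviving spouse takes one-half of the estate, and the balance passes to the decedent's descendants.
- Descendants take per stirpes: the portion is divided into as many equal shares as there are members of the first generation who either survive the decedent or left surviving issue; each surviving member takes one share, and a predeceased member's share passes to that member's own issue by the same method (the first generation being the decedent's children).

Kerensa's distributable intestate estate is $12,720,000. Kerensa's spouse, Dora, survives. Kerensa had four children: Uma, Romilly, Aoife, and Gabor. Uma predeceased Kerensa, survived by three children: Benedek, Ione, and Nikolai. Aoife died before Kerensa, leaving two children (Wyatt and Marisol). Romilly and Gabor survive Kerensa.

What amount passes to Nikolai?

Nikolai receives $530,000.

Dora takes one-half of $12,720,000 = $6,360,000. The remaining $6,360,000 passes to the descendants.
The descendants' portion ($6,360,000) is divided into 4 shares of $1,590,000: Romilly and Gabor each take $1,590,000; Uma's $1,590,000 share passes to Uma's issue; Aoife's $1,590,000 share passes to Aoife's issue.
Uma's share ($1,590,000) is divided into 3 shares of $530,000: Benedek, Ione, and Nikolai each take $530,000.
Aoife's share ($1,590,000) is divided into 2 shares of $795,000: Wyatt and Marisol each take $795,000.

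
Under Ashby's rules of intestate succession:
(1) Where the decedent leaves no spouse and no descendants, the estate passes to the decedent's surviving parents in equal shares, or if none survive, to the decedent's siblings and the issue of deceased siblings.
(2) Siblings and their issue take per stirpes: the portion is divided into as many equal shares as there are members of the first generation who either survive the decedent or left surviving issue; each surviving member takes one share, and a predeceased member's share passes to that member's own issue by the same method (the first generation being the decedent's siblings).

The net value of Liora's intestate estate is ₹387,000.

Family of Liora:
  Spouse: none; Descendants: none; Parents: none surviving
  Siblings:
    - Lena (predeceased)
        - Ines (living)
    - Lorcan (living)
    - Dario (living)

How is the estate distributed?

The entire ₹387,000 passes to the siblings and their issue.
That amount (₹387,000) is divided into 3 shares of ₹129,000: Lorcan and Dario each take ₹129,000; Lena's ₹129,000 share passes to Lena's issue.
Lena's share (₹129,000) passes entirely to Ines.

Ines: ₹129,000; Lorcan: ₹129,000; Dario: ₹129,000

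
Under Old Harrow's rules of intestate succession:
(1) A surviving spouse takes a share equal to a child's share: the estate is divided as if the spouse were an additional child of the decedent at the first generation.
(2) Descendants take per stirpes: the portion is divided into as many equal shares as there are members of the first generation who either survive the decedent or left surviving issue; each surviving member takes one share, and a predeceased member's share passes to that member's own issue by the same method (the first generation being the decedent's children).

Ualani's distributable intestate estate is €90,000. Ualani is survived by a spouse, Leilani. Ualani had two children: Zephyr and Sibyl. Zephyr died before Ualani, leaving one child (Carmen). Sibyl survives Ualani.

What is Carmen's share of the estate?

The spouse counts as an additional share at the children's level, so there are 3 primary shares of €30,000. Leilani takes one such share (€30,000).
The children's combined portion (€60,000) is divided into 2 shares of €30,000: Sibyl takes €30,000; Zephyr's €30,000 share passes to Zephyr's issue.
Zephyr's share (€30,000) passes entirely to Carmen.

Carmen receives €30,000.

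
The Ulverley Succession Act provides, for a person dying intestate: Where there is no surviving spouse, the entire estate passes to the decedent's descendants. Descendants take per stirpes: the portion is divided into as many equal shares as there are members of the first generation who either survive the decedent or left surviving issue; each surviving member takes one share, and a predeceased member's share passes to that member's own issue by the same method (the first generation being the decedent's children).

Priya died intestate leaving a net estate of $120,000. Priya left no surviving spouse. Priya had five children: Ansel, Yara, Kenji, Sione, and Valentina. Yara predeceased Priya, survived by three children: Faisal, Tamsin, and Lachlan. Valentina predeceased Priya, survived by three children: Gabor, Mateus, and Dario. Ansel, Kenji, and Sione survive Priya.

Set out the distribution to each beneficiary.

The entire $120,000 passes to the descendants.
That amount ($120,000) is divided into 5 shares of $24,000: Ansel, Kenji, and Sione each take $24,000; Yara's $24,000 share passes to Yara's issue; Valentina's $24,000 share passes to Valentina's issue.
Yara's share ($24,000) is divided into 3 shares of $8,000: Faisal, Tamsin, and Lachlan each take $8,000.
Valentina's share ($24,000) is divided into 3 shares of $8,000: Gabor, Mateus, and Dario each take $8,000.

Ansel: $24,000; Faisal: $8,000; Tamsin: $8,000; Lachlan: $8,000; Kenji: $24,000; Sione: $24,000; Gabor: $8,000; Mateus: $8,000; Dario: $8,000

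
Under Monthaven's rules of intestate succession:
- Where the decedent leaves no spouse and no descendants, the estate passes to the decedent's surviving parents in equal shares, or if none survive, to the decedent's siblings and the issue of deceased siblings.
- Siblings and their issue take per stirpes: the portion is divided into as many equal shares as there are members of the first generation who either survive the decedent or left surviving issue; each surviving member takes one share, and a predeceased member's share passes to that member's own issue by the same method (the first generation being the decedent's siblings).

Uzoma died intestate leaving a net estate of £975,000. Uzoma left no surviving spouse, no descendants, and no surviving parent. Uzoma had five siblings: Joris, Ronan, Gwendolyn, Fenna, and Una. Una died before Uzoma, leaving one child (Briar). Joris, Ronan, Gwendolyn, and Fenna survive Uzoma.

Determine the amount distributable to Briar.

The entire £975,000 passes to the siblings and their issue.
That amount (£975,000) is divided into 5 shares of £195,000: Joris, Ronan, Gwendolyn, and Fenna each take £195,000; Una's £195,000 share passes to Una's issue.
Una's share (£195,000) passes entirely to Briar.

Briar receives £195,000.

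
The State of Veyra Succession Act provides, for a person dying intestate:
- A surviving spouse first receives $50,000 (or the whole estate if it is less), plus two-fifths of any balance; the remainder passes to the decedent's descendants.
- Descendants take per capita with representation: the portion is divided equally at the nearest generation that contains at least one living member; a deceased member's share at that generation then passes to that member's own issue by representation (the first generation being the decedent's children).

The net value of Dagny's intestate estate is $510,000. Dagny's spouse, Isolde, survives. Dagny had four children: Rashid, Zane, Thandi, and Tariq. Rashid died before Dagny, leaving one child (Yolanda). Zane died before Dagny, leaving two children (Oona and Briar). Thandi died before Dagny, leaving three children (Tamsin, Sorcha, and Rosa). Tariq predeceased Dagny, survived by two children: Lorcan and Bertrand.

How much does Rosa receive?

Rosa receives $34,500.

Isolde first takes $50,000, leaving a balance of $460,000. Isolde then takes two-fifths of the balance ($184,000), for a total of $234,000. The remaining $276,000 passes to the descendants.
No child survives, so the initial division is made at the grandchildren's generation.
The descendants' portion ($276,000) is divided into 8 shares of $34,500: Yolanda, Oona, Briar, Tamsin, Sorcha, Rosa, Lorcan, and Bertrand each take $34,500.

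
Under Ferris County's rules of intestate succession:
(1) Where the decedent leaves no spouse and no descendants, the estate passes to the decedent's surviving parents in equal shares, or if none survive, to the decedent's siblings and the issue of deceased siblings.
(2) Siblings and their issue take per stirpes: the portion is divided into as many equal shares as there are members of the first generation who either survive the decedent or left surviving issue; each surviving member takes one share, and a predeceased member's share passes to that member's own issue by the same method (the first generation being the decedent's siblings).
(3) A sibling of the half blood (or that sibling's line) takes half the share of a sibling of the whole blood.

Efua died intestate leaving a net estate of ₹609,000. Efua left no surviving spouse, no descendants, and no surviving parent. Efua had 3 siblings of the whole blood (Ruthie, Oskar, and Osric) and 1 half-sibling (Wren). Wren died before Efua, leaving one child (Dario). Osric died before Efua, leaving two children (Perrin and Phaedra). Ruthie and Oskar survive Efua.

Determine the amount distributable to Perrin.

The entire ₹609,000 passes to the siblings and their issue.
Counting each half-blood sibling's line as half a unit, there are 7/2 units in ₹609,000, so one unit is ₹174,000. Whole-blood lines (Ruthie, Oskar, and Osric) take ₹174,000 each; half-blood lines (Wren) take ₹87,000 each.
Wren's share (₹87,000) passes entirely to Dario.
Osric's share (₹174,000) is divided into 2 shares of ₹87,000: Perrin and Phaedra each take ₹87,000.

Perrin receives ₹87,000.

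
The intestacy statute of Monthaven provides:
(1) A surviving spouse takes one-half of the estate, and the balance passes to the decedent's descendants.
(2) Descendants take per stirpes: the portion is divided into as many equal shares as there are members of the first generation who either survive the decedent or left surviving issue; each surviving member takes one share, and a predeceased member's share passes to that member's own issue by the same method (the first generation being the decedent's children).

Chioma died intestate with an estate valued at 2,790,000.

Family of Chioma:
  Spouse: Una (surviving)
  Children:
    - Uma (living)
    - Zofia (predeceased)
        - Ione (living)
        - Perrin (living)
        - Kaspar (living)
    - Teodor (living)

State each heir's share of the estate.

Una: 1,395,000; Uma: 465,000; Ione: 155,000; Perrin: 155,000; Kaspar: 155,000; Teodor: 465,000

Una takes one-half of 2,790,000 = 1,395,000. The remaining 1,395,000 passes to the descendants.
The descendants' portion (1,395,000) is divided into 3 shares of 465,000: Uma and Teodor each take 465,000; Zofia's 465,000 share passes to Zofia's issue.
Zofia's share (465,000) is divided into 3 shares of 155,000: Ione, Perrin, and Kaspar each take 155,000.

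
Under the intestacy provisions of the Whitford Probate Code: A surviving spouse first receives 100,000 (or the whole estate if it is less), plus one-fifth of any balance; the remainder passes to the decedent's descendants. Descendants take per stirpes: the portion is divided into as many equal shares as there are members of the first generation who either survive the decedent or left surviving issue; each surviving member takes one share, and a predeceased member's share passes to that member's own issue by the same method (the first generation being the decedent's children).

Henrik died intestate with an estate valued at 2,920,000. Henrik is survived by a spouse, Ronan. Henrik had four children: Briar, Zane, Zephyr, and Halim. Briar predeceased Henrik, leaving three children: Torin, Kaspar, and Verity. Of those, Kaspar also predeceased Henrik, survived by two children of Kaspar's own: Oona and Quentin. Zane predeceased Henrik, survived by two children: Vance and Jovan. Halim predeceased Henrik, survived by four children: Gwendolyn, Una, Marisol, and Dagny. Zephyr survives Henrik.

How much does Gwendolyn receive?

Gwendolyn receives 141,000.

Ronan first takes 100,000, leaving a balance of 2,820,000. Ronan then takes one-fifth of the balance (564,000), for a total of 664,000. The remaining 2,256,000 passes to the descendants.
The descendants' portion (2,256,000) is divided into 4 shares of 564,000: Zephyr takes 564,000; Briar's 564,000 share passes to Briar's issue; Zane's 564,000 share passes to Zane's issue; Halim's 564,000 share passes to Halim's issue.
Briar's share (564,000) is divided into 3 shares of 188,000: Torin and Verity each take 188,000; Kaspar's 188,000 share passes to Kaspar's issue.
Kaspar's share (188,000) is divided into 2 shares of 94,000: Oona and Quentin each take 94,000.
Zane's share (564,000) is divided into 2 shares of 282,000: Vance and Jovan each take 282,000.
Halim's share (564,000) is divided into 4 shares of 141,000: Gwendolyn, Una, Marisol, and Dagny each take 141,000.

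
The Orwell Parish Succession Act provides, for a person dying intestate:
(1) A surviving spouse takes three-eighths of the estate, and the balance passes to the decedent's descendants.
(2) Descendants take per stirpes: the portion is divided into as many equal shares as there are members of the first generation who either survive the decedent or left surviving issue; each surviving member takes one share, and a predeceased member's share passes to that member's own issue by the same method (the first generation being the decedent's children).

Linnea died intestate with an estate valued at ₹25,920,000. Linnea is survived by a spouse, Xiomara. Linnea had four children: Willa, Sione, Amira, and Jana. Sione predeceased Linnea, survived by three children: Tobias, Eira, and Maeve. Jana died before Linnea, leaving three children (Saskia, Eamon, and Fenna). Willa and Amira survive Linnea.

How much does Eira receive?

Xiomara takes three-eighths of ₹25,920,000 = ₹9,720,000. The remaining ₹16,200,000 passes to the descendants.
The descendants' portion (₹16,200,000) is divided into 4 shares of ₹4,050,000: Willa and Amira each take ₹4,050,000; Sione's ₹4,050,000 share passes to Sione's issue; Jana's ₹4,050,000 share passes to Jana's issue.
Sione's share (₹4,050,000) is divided into 3 shares of ₹1,350,000: Tobias, Eira, and Maeve each take ₹1,350,000.
Jana's share (₹4,050,000) is divided into 3 shares of ₹1,350,000: Saskia, Eamon, and Fenna each take ₹1,350,000.

Eira receives ₹1,350,000.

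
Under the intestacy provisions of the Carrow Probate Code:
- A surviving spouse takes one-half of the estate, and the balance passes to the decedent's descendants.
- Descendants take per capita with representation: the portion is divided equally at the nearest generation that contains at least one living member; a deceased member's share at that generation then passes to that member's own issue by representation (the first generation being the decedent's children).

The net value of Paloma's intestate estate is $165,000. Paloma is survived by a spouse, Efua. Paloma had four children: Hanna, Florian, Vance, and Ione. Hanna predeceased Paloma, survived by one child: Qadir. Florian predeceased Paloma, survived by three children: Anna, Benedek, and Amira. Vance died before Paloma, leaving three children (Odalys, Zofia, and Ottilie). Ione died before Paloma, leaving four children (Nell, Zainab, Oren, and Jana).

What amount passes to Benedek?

Benedek receives $7,500.

Efua takes one-half of $165,000 = $82,500. The remaining $82,500 passes to the descendants.
No child survives, so the initial division is made at the grandchildren's generation.
The descendants' portion ($82,500) is divided into 11 shares of $7,500: Qadir, Anna, Benedek, Amira, Odalys, Zofia, Ottilie, Nell, Zainab, Oren, and Jana each take $7,500.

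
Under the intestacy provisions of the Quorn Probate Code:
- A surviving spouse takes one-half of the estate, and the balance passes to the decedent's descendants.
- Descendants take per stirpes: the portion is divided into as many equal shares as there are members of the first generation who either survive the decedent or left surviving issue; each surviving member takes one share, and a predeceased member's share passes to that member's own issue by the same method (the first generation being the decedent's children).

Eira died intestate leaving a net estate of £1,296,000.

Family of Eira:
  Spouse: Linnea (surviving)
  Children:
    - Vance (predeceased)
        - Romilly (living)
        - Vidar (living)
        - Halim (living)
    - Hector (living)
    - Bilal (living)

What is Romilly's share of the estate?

Linnea takes one-half of £1,296,000 = £648,000. The remaining £648,000 passes to the descendants.
The descendants' portion (£648,000) is divided into 3 shares of £216,000: Hector and Bilal each take £216,000; Vance's £216,000 share passes to Vance's issue.
Vance's share (£216,000) is divided into 3 shares of £72,000: Romilly, Vidar, and Halim each take £72,000.

Romilly receives £72,000.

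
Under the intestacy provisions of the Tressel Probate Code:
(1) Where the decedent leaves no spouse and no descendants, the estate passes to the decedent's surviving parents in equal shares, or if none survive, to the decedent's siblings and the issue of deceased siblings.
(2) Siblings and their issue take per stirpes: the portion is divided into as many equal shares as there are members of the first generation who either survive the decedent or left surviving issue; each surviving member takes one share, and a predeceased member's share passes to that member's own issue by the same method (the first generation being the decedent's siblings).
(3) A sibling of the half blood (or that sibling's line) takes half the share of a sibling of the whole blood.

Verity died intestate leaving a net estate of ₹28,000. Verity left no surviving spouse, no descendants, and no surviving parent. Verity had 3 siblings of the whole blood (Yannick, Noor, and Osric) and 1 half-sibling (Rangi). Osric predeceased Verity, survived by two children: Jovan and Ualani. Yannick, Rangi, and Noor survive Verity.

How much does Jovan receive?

The entire ₹28,000 passes to the siblings and their issue.
Counting each half-blood sibling's line as half a unit, there are 7/2 units in ₹28,000, so one unit is ₹8,000. Whole-blood lines (Yannick, Noor, and Osric) take ₹8,000 each; half-blood lines (Rangi) take ₹4,000 each.
Osric's share (₹8,000) is divided into 2 shares of ₹4,000: Jovan and Ualani each take ₹4,000.

Jovan receives ₹4,000.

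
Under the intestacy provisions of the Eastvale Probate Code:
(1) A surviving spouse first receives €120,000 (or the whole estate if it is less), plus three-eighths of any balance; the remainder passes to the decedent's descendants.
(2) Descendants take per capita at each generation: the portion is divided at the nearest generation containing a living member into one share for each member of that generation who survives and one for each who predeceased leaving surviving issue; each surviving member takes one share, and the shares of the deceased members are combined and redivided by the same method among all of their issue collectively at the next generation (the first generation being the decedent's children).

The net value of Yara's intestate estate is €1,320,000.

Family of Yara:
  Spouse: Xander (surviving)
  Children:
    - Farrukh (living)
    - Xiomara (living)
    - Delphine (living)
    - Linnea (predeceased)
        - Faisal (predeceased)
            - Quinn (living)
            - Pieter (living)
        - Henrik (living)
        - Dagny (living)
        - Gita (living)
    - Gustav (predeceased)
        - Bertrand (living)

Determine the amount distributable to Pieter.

Pieter receives €30,000.

Xander first takes €120,000, leaving a balance of €1,200,000. Xander then takes three-eighths of the balance (€450,000), for a total of €570,000. The remaining €750,000 passes to the descendants.
The descendants' portion (€750,000) is divided at the children's generation into 5 shares of €150,000. Farrukh, Xiomara, and Delphine each take €150,000. The 2 shares of the deceased (Linnea and Gustav) are combined into a pool of €300,000.
That pool (€300,000) is divided at the grandchildren's generation into 5 shares of €60,000. Henrik, Dagny, Gita, and Bertrand each take €60,000. The remaining share for the deceased Faisal (€60,000) is carried to the next generation.
That pool (€60,000) is divided at the great-grandchildren's generation equally among Quinn and Pieter: €30,000 each.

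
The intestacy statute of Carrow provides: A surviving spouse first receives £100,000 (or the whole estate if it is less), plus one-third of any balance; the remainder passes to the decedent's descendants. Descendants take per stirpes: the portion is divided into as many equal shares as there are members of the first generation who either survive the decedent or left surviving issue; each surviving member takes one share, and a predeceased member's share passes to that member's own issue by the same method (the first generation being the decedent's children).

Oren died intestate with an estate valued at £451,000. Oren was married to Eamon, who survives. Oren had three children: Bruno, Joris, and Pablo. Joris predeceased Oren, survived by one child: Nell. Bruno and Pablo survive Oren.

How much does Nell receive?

Nell receives £78,000.

Eamon first takes £100,000, leaving a balance of £351,000. Eamon then takes one-third of the balance (£117,000), for a total of £217,000. The remaining £234,000 passes to the descendants.
The descendants' portion (£234,000) is divided into 3 shares of £78,000: Bruno and Pablo each take £78,000; Joris's £78,000 share passes to Joris's issue.
Joris's share (£78,000) passes entirely to Nell.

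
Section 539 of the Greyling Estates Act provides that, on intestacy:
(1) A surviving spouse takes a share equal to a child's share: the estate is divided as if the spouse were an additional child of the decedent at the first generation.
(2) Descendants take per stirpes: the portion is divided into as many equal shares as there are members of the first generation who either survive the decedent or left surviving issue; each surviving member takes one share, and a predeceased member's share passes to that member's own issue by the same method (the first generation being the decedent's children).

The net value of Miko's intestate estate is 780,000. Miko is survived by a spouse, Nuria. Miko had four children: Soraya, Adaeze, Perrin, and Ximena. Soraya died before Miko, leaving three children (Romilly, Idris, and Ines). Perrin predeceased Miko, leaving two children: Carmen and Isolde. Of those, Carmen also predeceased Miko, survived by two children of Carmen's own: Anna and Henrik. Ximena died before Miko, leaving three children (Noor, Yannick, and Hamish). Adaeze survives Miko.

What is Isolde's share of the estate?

The spouse counts as an additional share at the children's level, so there are 5 primary shares of 156,000. Nuria takes one such share (156,000).
The children's combined portion (624,000) is divided into 4 shares of 156,000: Adaeze takes 156,000; Soraya's 156,000 share passes to Soraya's issue; Perrin's 156,000 share passes to Perrin's issue; Ximena's 156,000 share passes to Ximena's issue.
Soraya's share (156,000) is divided into 3 shares of 52,000: Romilly, Idris, and Ines each take 52,000.
Perrin's share (156,000) is divided into 2 shares of 78,000: Isolde takes 78,000; Carmen's 78,000 share passes to Carmen's issue.
Carmen's share (78,000) is divided into 2 shares of 39,000: Anna and Henrik each take 39,000.
Ximena's share (156,000) is divided into 3 shares of 52,000: Noor, Yannick, and Hamish each take 52,000.

Isolde receives 78,000.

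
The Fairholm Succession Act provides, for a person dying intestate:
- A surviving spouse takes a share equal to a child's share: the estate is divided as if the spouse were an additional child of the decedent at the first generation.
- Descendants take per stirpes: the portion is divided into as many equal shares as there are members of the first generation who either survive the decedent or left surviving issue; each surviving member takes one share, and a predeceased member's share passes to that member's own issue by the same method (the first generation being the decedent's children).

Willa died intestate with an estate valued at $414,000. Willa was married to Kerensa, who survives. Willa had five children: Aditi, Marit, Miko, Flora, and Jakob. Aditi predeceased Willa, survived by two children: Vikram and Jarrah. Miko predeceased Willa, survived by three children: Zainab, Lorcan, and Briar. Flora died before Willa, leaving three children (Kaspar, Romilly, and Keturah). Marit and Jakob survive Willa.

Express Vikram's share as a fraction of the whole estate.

Vikram receives 1/12 of the estate.

The spouse counts as an additional share at the children's level, so there are 6 primary shares of $69,000. Kerensa takes one such share ($69,000).
The children's combined portion ($345,000) is divided into 5 shares of $69,000: Marit and Jakob each take $69,000; Aditi's $69,000 share passes to Aditi's issue; Miko's $69,000 share passes to Miko's issue; Flora's $69,000 share passes to Flora's issue.
Aditi's share ($69,000) is divided into 2 shares of $34,500: Vikram and Jarrah each take $34,500.
Miko's share ($69,000) is divided into 3 shares of $23,000: Zainab, Lorcan, and Briar each take $23,000.
Flora's share ($69,000) is divided into 3 shares of $23,000: Kaspar, Romilly, and Keturah each take $23,000.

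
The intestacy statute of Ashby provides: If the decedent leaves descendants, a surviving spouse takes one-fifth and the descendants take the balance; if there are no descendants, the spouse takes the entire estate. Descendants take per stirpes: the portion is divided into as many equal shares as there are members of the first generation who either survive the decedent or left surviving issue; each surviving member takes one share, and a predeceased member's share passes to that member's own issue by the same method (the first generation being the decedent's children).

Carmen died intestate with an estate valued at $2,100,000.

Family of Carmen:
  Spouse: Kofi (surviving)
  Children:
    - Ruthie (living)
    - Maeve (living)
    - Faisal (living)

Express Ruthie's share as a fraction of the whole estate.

Kofi takes one-fifth of $2,100,000 = $420,000. The remaining $1,680,000 passes to the descendants.
The descendants' portion ($1,680,000) is divided into 3 shares of $560,000: Ruthie, Maeve, and Faisal each take $560,000.

Ruthie receives 4/15 of the estate.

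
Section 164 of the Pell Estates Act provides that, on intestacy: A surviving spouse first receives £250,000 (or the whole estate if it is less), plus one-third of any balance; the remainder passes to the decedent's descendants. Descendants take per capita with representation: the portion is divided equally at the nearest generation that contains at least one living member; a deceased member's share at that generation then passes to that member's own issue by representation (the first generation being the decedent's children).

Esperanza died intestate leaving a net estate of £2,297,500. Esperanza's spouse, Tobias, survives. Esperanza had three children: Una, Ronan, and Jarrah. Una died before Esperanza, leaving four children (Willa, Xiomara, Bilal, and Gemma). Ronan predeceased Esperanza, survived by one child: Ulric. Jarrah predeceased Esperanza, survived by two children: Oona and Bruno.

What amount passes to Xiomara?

Xiomara receives £195,000.

Tobias first takes £250,000, leaving a balance of £2,047,500. Tobias then takes one-third of the balance (£682,500), for a total of £932,500. The remaining £1,365,000 passes to the descendants.
No child survives, so the initial division is made at the grandchildren's generation.
The descendants' portion (£1,365,000) is divided into 7 shares of £195,000: Willa, Xiomara, Bilal, Gemma, Ulric, Oona, and Bruno each take £195,000.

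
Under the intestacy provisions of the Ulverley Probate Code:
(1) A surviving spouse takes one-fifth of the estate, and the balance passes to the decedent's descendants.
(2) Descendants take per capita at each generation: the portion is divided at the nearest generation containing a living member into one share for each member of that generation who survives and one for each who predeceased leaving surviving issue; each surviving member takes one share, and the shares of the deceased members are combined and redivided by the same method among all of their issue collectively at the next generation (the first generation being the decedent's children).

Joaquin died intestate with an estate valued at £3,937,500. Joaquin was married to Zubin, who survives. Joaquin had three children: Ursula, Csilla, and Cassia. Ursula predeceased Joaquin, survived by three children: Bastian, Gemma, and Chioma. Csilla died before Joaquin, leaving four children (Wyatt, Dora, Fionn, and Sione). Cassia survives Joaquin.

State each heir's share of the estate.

Zubin: £787,500; Bastian: £300,000; Gemma: £300,000; Chioma: £300,000; Wyatt: £300,000; Dora: £300,000; Fionn: £300,000; Sione: £300,000; Cassia: £1,050,000

Zubin takes one-fifth of £3,937,500 = £787,500. The remaining £3,150,000 passes to the descendants.
The descendants' portion (£3,150,000) is divided at the children's generation into 3 shares of £1,050,000. Cassia takes £1,050,000. The 2 shares of the deceased (Ursula and Csilla) are combined into a pool of £2,100,000.
That pool (£2,100,000) is divided at the grandchildren's generation equally among Bastian, Gemma, Chioma, Wyatt, Dora, Fionn, and Sione: £300,000 each.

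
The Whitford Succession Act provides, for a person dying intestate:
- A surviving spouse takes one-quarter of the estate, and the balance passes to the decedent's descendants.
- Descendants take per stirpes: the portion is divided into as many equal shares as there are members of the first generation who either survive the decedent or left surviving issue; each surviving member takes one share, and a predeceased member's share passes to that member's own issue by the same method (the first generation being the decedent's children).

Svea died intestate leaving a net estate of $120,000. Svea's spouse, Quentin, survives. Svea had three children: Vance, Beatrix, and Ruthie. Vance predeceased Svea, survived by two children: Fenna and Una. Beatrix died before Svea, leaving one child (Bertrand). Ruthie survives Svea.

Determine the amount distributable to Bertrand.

Bertrand receives $30,000.

Quentin takes one-quarter of $120,000 = $30,000. The remaining $90,000 passes to the descendants.
The descendants' portion ($90,000) is divided into 3 shares of $30,000: Ruthie takes $30,000; Vance's $30,000 share passes to Vance's issue; Beatrix's $30,000 share passes to Beatrix's issue.
Vance's share ($30,000) is divided into 2 shares of $15,000: Fenna and Una each take $15,000.
Beatrix's share ($30,000) passes entirely to Bertrand.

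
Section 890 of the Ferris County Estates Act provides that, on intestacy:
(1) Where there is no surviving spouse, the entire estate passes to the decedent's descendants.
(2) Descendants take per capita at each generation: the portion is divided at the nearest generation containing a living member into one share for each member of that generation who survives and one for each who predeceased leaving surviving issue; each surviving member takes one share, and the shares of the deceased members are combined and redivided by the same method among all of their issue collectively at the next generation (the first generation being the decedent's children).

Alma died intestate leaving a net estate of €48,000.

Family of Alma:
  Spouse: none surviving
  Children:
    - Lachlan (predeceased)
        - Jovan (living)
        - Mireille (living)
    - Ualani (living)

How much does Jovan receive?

The entire €48,000 passes to the descendants.
That amount (€48,000) is divided at the children's generation into 2 shares of €24,000. Ualani takes €24,000. The remaining share for the deceased Lachlan (€24,000) is carried to the next generation.
That pool (€24,000) is divided at the grandchildren's generation equally among Jovan and Mireille: €12,000 each.

Jovan receives €12,000.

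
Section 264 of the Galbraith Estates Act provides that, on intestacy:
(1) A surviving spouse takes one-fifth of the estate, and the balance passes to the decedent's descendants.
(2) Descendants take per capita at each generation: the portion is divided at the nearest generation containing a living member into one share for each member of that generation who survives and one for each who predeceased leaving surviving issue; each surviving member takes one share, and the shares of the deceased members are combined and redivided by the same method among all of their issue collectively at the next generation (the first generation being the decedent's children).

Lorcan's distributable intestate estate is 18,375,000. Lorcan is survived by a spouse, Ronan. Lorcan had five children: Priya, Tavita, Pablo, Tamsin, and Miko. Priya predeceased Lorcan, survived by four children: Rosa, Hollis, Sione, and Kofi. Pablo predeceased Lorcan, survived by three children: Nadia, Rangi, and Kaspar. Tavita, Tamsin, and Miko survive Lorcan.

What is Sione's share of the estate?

Sione receives 840,000.

Ronan takes one-fifth of 18,375,000 = 3,675,000. The remaining 14,700,000 passes to the descendants.
The descendants' portion (14,700,000) is divided at the children's generation into 5 shares of 2,940,000. Tavita, Tamsin, and Miko each take 2,940,000. The 2 shares of the deceased (Priya and Pablo) are combined into a pool of 5,880,000.
That pool (5,880,000) is divided at the grandchildren's generation equally among Rosa, Hollis, Sione, Kofi, Nadia, Rangi, and Kaspar: 840,000 each.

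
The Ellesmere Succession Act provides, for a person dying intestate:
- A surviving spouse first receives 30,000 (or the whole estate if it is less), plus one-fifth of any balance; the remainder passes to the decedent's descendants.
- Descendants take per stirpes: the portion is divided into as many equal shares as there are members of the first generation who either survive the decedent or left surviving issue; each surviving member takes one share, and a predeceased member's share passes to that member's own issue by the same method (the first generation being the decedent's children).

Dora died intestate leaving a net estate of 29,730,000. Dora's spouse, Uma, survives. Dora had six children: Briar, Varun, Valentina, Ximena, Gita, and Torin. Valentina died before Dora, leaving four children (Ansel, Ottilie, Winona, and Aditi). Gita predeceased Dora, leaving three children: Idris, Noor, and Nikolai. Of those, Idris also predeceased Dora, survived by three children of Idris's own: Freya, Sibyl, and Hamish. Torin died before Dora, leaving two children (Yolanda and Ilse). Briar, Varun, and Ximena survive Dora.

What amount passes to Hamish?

Uma first takes 30,000, leaving a balance of 29,700,000. Uma then takes one-fifth of the balance (5,940,000), for a total of 5,970,000. The remaining 23,760,000 passes to the descendants.
The descendants' portion (23,760,000) is divided into 6 shares of 3,960,000: Briar, Varun, and Ximena each take 3,960,000; Valentina's 3,960,000 share passes to Valentina's issue; Gita's 3,960,000 share passes to Gita's issue; Torin's 3,960,000 share passes to Torin's issue.
Valentina's share (3,960,000) is divided into 4 shares of 990,000: Ansel, Ottilie, Winona, and Aditi each take 990,000.
Gita's share (3,960,000) is divided into 3 shares of 1,320,000: Noor and Nikolai each take 1,320,000; Idris's 1,320,000 share passes to Idris's issue.
Idris's share (1,320,000) is divided into 3 shares of 440,000: Freya, Sibyl, and Hamish each take 440,000.
Torin's share (3,960,000) is divided into 2 shares of 1,980,000: Yolanda and Ilse each take 1,980,000.

Hamish receives 440,000.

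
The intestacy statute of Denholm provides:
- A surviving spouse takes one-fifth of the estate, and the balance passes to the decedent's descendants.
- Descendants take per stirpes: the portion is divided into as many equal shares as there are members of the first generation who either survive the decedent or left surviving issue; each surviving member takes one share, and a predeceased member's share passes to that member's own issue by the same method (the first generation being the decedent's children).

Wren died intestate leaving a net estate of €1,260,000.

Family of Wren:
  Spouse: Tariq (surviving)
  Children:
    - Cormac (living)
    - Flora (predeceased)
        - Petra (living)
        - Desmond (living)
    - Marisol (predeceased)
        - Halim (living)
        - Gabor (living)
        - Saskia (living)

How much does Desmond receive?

Tariq takes one-fifth of €1,260,000 = €252,000. The remaining €1,008,000 passes to the descendants.
The descendants' portion (€1,008,000) is divided into 3 shares of €336,000: Cormac takes €336,000; Flora's €336,000 share passes to Flora's issue; Marisol's €336,000 share passes to Marisol's issue.
Flora's share (€336,000) is divided into 2 shares of €168,000: Petra and Desmond each take €168,000.
Marisol's share (€336,000) is divided into 3 shares of €112,000: Halim, Gabor, and Saskia each take €112,000.

Desmond receives €168,000.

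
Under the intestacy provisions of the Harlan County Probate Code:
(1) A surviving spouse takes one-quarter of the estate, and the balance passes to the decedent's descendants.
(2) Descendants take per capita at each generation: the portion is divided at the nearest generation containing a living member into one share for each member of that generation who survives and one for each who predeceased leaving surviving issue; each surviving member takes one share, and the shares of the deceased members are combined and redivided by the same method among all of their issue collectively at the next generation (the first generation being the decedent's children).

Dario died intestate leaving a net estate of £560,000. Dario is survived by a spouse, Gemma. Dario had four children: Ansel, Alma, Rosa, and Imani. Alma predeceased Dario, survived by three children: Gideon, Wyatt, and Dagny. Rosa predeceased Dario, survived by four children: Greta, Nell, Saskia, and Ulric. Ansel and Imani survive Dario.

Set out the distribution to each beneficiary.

Gemma: £140,000; Ansel: £105,000; Gideon: £30,000; Wyatt: £30,000; Dagny: £30,000; Greta: £30,000; Nell: £30,000; Saskia: £30,000; Ulric: £30,000; Imani: £105,000

Gemma takes one-quarter of £560,000 = £140,000. The remaining £420,000 passes to the descendants.
The descendants' portion (£420,000) is divided at the children's generation into 4 shares of £105,000. Ansel and Imani each take £105,000. The 2 shares of the deceased (Alma and Rosa) are combined into a pool of £210,000.
That pool (£210,000) is divided at the grandchildren's generation equally among Gideon, Wyatt, Dagny, Greta, Nell, Saskia, and Ulric: £30,000 each.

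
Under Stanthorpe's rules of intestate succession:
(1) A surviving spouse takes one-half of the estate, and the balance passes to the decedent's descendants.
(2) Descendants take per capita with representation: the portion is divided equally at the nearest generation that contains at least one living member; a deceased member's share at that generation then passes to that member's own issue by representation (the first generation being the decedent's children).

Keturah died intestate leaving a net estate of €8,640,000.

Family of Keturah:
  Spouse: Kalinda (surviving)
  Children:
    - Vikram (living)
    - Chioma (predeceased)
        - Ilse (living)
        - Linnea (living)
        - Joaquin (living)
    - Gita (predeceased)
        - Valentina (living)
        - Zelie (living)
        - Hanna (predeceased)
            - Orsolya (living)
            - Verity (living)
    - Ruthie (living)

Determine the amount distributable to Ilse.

Kalinda takes one-half of €8,640,000 = €4,320,000. The remaining €4,320,000 passes to the descendants.
The descendants' portion (€4,320,000) is divided into 4 shares of €1,080,000: Vikram and Ruthie each take €1,080,000; Chioma's €1,080,000 share passes to Chioma's issue; Gita's €1,080,000 share passes to Gita's issue.
Chioma's share (€1,080,000) is divided into 3 shares of €360,000: Ilse, Linnea, and Joaquin each take €360,000.
Gita's share (€1,080,000) is divided into 3 shares of €360,000: Valentina and Zelie each take €360,000; Hanna's €360,000 share passes to Hanna's issue.
Hanna's share (€360,000) is divided into 2 shares of €180,000: Orsolya and Verity each take €180,000.

Ilse receives €360,000.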